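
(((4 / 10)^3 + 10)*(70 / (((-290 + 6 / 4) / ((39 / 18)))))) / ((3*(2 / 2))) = -228956 / 129825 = -1.76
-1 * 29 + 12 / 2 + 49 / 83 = -1860 / 83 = -22.41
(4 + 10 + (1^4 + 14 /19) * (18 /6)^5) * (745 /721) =6172325 /13699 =450.57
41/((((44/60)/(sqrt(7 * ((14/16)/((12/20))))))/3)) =4305 * sqrt(30)/44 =535.90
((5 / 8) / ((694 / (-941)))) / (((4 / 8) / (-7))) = 32935 / 2776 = 11.86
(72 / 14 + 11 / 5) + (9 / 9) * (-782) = -774.66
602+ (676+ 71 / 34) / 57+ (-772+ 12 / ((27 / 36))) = -91799 / 646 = -142.10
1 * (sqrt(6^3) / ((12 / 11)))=11 * sqrt(6) / 2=13.47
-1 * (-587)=587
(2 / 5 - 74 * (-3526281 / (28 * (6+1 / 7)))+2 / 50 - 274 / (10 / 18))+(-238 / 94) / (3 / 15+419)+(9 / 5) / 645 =160611525840607 / 105900400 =1516628.13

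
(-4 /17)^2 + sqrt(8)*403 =16 /289 + 806*sqrt(2) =1139.91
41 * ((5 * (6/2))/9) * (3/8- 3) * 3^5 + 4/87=-30337303/696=-43588.08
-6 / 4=-1.50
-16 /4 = -4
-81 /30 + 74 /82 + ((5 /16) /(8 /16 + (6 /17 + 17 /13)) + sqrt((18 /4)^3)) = -517763 /313240 + 27 * sqrt(2) /4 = 7.89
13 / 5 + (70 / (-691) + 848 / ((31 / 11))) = 32495863 / 107105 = 303.40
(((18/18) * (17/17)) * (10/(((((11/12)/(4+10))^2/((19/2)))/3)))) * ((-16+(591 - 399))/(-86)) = -64350720/473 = -136048.03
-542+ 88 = -454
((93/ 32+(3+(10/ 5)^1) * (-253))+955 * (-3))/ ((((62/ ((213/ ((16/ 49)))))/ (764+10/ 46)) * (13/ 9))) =-541068451749/ 23552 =-22973354.78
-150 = -150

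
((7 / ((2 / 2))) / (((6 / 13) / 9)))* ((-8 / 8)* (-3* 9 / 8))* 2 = 7371 / 8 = 921.38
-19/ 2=-9.50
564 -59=505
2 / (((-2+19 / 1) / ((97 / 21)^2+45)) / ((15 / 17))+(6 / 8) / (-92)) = 53827360 / 7597467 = 7.08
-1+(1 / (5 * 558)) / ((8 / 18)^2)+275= 1359049 / 4960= 274.00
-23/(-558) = 23/558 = 0.04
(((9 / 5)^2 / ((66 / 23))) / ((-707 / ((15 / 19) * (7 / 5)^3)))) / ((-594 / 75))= 10143 / 23219900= 0.00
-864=-864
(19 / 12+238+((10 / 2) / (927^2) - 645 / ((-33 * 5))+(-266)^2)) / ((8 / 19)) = 51005967486241 / 302483808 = 168623.79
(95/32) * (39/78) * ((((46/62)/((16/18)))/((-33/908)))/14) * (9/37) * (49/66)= -31247685/71058944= -0.44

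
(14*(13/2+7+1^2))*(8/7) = 232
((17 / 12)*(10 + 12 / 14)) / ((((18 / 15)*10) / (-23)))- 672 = -176773 / 252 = -701.48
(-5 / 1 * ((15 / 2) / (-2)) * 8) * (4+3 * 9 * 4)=16800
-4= -4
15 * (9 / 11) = 135 / 11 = 12.27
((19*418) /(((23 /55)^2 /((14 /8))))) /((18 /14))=588601475 /9522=61814.90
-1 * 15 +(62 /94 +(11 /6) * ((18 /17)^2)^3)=-13338001538 /1134465743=-11.76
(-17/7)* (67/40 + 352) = -34357/40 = -858.92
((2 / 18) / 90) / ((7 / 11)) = 11 / 5670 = 0.00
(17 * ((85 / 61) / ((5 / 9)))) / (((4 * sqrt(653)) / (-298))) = -387549 * sqrt(653) / 79666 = -124.31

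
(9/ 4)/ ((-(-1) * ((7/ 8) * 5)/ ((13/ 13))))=18/ 35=0.51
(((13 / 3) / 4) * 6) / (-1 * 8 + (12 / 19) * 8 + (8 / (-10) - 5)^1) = -1235 / 1662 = -0.74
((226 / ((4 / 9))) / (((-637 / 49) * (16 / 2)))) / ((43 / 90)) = -45765 / 4472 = -10.23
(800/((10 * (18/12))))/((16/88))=293.33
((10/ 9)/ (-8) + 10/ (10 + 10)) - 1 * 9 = -311/ 36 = -8.64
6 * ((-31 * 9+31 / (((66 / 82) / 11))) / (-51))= -868 / 51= -17.02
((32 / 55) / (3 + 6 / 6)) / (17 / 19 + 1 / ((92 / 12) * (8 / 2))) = 13984 / 89155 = 0.16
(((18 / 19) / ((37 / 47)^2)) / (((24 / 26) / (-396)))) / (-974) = 8528949 / 12667357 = 0.67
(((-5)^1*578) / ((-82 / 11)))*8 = 127160 / 41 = 3101.46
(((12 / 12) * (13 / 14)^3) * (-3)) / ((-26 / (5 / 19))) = 2535 / 104272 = 0.02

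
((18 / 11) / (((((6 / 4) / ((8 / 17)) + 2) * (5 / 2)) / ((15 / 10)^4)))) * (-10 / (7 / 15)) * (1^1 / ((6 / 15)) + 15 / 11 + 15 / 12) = -4920750 / 70301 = -70.00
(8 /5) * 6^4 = 10368 /5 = 2073.60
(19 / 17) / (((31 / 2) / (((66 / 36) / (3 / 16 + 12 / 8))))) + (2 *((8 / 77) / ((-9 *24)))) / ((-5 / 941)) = 4262882 / 16434495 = 0.26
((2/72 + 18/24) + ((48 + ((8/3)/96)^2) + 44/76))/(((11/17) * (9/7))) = 13148191/221616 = 59.33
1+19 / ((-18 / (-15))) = 101 / 6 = 16.83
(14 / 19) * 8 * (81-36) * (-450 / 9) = -252000 / 19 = -13263.16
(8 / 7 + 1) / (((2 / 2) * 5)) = 3 / 7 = 0.43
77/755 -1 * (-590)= 590.10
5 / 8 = 0.62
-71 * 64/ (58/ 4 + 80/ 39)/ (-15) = 118144/ 6455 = 18.30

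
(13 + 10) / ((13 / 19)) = 437 / 13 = 33.62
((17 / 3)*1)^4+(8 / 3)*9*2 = 87409 / 81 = 1079.12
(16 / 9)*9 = 16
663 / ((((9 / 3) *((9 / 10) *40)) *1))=221 / 36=6.14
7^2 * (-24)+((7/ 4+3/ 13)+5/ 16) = -1173.71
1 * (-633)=-633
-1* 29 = -29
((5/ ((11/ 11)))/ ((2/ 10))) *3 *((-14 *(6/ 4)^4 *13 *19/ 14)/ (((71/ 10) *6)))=-2500875/ 1136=-2201.47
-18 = -18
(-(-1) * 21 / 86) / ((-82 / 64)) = -336 / 1763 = -0.19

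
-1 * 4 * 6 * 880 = -21120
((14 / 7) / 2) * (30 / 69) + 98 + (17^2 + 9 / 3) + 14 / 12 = 54041 / 138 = 391.60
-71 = -71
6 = 6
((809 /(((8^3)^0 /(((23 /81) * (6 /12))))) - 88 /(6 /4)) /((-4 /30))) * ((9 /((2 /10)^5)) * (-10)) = 711171875 /6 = 118528645.83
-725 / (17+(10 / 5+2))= -725 / 21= -34.52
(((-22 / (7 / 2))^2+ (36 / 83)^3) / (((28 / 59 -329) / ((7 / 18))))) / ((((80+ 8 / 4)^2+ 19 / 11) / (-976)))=351317782448512 / 51656831040014109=0.01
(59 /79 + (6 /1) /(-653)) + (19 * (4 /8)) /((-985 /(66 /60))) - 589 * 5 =-2992158323083 /1016263900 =-2944.27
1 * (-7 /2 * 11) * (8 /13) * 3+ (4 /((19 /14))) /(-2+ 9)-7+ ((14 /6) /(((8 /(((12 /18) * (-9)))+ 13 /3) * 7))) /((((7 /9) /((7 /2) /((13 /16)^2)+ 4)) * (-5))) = -8757223 /112385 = -77.92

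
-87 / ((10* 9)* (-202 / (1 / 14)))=29 / 84840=0.00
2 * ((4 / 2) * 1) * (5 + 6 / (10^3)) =2503 / 125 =20.02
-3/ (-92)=0.03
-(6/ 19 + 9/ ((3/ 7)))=-405/ 19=-21.32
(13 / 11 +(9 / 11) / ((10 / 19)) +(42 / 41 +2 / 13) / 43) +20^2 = 1015403699 / 2521090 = 402.76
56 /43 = 1.30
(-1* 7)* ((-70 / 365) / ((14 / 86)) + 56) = -28014 / 73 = -383.75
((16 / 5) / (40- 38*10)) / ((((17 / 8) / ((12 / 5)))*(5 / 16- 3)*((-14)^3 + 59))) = -2048 / 1390270625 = -0.00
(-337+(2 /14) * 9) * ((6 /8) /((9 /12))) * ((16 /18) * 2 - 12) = 216200 /63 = 3431.75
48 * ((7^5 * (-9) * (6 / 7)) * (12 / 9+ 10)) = -70531776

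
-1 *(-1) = 1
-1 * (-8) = 8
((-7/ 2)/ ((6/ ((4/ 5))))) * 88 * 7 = -287.47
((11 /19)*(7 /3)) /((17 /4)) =308 /969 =0.32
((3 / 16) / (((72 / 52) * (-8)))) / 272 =-13 / 208896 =-0.00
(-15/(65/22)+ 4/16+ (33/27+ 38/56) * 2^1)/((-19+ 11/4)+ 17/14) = 3359/49257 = 0.07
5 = 5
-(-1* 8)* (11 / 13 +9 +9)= 150.77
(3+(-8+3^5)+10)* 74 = 18352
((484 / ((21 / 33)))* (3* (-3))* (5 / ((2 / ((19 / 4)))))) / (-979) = 103455 / 1246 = 83.03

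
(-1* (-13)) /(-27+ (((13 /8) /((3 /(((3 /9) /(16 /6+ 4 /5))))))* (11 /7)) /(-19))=-165984 /344791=-0.48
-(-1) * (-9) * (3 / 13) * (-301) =8127 / 13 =625.15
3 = 3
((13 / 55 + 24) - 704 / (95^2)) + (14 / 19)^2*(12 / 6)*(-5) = 97859 / 5225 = 18.73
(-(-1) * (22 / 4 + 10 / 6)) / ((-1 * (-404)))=43 / 2424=0.02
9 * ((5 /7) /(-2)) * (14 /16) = -45 /16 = -2.81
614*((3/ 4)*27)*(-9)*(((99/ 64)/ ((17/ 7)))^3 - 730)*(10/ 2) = 1051699558281687045/ 2575826944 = 408295891.43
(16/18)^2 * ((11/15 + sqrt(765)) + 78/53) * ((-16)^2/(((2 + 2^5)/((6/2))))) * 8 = 114884608/364905 + 65536 * sqrt(85)/153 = 4263.93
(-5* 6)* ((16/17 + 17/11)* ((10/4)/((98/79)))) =-150.34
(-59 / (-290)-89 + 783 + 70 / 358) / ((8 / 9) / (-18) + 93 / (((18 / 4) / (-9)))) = -2919746331 / 782283700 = -3.73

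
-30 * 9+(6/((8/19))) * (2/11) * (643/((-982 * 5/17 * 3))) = -29373089/108020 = -271.92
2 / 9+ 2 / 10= 19 / 45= 0.42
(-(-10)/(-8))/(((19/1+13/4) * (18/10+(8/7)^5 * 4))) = -420175/71789447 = -0.01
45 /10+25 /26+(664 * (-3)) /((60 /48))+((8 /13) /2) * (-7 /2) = -1589.22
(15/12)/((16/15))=75/64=1.17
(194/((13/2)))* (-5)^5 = -1212500/13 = -93269.23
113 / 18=6.28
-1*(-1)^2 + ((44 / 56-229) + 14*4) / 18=-2663 / 252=-10.57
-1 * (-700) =700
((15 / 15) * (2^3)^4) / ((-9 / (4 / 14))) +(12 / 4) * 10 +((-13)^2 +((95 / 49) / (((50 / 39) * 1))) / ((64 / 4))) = 4873069 / 70560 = 69.06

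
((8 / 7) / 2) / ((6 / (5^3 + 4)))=12.29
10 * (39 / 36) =65 / 6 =10.83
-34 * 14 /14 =-34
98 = 98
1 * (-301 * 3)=-903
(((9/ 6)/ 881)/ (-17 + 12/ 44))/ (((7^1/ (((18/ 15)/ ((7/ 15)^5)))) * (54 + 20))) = -15035625/ 1411281638704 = -0.00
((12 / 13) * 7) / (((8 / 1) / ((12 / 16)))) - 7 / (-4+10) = -175 / 312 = -0.56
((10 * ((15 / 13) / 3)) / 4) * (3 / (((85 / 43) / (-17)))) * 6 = -1935 / 13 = -148.85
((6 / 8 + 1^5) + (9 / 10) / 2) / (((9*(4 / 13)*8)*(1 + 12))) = 11 / 1440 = 0.01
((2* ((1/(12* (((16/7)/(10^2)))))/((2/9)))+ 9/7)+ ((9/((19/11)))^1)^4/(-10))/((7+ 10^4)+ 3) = -2890858161/730527397600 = -0.00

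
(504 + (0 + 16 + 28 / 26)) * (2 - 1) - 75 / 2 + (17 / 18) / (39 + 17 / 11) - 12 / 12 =50366089 / 104364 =482.60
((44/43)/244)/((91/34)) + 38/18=2.11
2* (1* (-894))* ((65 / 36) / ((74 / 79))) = -765115 / 222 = -3446.46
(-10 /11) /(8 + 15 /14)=-140 /1397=-0.10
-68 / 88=-17 / 22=-0.77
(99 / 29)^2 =9801 / 841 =11.65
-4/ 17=-0.24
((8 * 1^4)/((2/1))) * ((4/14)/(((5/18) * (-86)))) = -72/1505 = -0.05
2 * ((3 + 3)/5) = 12/5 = 2.40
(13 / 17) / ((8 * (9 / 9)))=13 / 136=0.10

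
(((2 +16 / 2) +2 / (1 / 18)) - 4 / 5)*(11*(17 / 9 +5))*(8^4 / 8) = 78915584 / 45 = 1753679.64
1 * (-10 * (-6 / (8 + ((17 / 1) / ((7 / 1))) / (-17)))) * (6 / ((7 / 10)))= 720 / 11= 65.45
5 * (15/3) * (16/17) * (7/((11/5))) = 14000/187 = 74.87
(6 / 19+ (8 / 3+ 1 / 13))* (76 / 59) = 9068 / 2301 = 3.94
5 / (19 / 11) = 55 / 19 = 2.89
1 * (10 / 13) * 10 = 100 / 13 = 7.69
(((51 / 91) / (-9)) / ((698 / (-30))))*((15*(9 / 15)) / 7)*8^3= 391680 / 222313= 1.76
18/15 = 6/5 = 1.20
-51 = -51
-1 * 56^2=-3136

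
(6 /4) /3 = 1 /2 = 0.50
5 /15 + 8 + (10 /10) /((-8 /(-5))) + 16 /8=10.96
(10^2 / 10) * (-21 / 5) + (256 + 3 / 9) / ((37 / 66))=15364 / 37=415.24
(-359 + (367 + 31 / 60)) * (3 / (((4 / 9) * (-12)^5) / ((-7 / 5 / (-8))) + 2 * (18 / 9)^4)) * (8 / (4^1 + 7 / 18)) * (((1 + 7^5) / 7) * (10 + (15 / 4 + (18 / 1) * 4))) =-3314237157 / 218408140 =-15.17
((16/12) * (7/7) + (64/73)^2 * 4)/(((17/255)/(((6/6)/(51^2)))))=352340/13860729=0.03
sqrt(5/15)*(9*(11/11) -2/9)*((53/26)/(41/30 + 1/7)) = 146545*sqrt(3)/37089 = 6.84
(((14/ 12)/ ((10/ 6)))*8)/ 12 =7/ 15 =0.47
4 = 4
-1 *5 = -5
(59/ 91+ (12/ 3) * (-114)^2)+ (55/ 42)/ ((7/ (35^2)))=28508743/ 546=52213.82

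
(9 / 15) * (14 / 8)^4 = 7203 / 1280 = 5.63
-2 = -2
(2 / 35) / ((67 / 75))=30 / 469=0.06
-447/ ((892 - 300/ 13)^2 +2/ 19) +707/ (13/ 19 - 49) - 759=-143482761173683/ 185466067713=-773.63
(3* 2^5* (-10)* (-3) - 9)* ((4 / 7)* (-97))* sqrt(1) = -1113948 / 7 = -159135.43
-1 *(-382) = 382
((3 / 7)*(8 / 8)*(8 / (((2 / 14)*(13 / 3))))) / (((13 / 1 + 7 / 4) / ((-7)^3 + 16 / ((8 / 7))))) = -94752 / 767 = -123.54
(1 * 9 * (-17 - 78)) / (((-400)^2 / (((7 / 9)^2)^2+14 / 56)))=-61427 / 18662400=-0.00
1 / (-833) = -1 / 833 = -0.00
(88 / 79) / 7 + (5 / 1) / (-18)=-1181 / 9954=-0.12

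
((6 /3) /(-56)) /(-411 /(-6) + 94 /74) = -0.00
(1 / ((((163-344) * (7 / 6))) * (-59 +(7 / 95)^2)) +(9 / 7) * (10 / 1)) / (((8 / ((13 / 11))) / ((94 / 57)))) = 883228370765 / 281976004156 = 3.13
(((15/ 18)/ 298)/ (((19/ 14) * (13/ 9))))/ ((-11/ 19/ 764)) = -40110/ 21307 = -1.88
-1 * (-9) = 9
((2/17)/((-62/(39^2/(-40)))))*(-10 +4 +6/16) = -13689/33728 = -0.41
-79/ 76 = -1.04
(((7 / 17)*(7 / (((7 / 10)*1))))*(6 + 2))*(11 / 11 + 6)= 3920 / 17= 230.59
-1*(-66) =66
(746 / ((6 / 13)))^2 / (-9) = -23512801 / 81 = -290281.49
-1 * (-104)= 104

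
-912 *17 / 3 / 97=-5168 / 97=-53.28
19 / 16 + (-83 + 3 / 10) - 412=-39481 / 80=-493.51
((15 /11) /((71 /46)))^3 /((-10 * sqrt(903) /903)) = -32850900 * sqrt(903) /476379541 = -2.07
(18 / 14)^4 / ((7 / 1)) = 0.39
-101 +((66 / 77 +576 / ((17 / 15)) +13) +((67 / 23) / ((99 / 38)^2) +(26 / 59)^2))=39379400593514 / 93378998097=421.72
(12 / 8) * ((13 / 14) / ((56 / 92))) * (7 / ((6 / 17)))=45.38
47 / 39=1.21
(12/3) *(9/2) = 18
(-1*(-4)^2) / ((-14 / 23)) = 184 / 7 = 26.29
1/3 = 0.33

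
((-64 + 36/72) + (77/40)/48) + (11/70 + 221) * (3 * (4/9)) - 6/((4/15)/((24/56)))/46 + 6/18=14314729/61824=231.54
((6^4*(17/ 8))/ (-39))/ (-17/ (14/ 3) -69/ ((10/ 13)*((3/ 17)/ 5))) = 189/ 6812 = 0.03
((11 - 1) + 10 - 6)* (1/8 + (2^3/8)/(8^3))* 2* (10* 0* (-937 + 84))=0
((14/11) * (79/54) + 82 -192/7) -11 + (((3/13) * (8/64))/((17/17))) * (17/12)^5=30286887517/664215552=45.60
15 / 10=3 / 2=1.50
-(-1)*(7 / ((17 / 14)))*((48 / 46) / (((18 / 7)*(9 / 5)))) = 13720 / 10557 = 1.30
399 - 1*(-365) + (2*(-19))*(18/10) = 3478/5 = 695.60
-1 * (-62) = 62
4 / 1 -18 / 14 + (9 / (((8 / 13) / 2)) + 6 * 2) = 1231 / 28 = 43.96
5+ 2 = 7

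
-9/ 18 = -1/ 2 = -0.50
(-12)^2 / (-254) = -72 / 127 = -0.57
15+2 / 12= 91 / 6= 15.17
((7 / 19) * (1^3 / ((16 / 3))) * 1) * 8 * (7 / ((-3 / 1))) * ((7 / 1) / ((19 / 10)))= -1715 / 361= -4.75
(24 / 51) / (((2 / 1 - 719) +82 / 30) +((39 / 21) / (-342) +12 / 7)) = -95760 / 144998389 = -0.00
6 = 6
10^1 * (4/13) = 40/13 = 3.08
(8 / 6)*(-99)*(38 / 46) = -109.04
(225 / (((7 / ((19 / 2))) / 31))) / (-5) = -26505 / 14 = -1893.21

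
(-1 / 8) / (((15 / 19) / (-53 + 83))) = -19 / 4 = -4.75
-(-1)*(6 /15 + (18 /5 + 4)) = 8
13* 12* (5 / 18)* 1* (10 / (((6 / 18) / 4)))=5200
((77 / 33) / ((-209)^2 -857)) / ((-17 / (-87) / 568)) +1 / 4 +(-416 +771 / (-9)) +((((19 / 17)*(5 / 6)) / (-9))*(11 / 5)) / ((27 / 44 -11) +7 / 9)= -2082682679729 / 4155105660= -501.23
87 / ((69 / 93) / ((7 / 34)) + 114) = 651 / 880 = 0.74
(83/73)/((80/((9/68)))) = 0.00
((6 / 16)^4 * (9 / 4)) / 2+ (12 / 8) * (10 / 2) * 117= 28754649 / 32768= 877.52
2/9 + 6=56/9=6.22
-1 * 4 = -4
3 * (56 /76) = 42 /19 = 2.21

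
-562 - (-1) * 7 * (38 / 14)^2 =-3573 / 7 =-510.43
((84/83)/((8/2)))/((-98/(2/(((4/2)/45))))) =-135/1162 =-0.12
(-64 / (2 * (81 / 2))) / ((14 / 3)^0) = -64 / 81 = -0.79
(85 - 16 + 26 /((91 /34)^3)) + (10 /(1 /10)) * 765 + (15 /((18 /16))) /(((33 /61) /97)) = 453136458829 /5738733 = 78961.06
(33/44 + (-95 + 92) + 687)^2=7502121/16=468882.56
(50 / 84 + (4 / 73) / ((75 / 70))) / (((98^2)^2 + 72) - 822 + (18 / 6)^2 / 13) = 42939 / 6127241910370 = 0.00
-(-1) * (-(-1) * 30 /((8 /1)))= 3.75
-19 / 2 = -9.50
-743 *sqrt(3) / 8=-160.86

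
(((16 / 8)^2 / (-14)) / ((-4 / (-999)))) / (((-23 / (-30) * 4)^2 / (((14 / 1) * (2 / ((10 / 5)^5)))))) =-224775 / 33856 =-6.64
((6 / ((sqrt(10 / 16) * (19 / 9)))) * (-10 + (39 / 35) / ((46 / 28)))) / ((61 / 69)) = -347328 * sqrt(10) / 28975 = -37.91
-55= -55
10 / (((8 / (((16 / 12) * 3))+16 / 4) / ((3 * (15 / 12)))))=6.25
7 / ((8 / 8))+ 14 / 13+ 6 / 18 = 8.41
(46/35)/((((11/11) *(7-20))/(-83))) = 8.39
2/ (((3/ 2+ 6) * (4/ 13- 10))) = -26/ 945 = -0.03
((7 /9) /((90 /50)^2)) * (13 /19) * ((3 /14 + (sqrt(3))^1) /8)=325 /73872 + 2275 * sqrt(3) /110808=0.04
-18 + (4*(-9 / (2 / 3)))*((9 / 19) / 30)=-18.85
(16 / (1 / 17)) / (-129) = -272 / 129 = -2.11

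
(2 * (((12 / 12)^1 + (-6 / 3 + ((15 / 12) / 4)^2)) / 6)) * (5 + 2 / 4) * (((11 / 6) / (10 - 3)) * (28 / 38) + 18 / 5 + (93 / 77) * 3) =-27973 / 2280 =-12.27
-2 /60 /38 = -1 /1140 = -0.00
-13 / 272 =-0.05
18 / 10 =9 / 5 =1.80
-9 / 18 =-1 / 2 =-0.50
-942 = -942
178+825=1003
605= 605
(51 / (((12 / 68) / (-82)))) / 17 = -1394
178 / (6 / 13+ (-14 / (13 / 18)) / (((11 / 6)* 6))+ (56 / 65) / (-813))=-136.74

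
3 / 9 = 1 / 3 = 0.33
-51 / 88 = -0.58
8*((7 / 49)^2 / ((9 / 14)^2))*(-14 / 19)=-448 / 1539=-0.29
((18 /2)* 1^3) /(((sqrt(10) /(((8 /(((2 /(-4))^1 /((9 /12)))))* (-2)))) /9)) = 972* sqrt(10) /5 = 614.75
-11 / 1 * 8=-88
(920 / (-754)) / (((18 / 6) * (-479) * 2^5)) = 0.00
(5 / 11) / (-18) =-5 / 198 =-0.03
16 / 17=0.94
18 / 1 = 18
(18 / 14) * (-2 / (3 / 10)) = -60 / 7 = -8.57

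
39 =39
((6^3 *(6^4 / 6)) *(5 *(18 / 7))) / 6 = 699840 / 7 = 99977.14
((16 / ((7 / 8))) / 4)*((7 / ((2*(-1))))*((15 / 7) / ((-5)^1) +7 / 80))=191 / 35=5.46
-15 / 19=-0.79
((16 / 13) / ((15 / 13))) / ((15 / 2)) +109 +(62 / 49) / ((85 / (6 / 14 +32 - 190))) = 140114497 / 1311975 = 106.80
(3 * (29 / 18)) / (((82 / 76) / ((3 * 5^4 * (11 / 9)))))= 3788125 / 369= 10265.92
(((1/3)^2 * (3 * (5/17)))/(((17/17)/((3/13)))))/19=5/4199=0.00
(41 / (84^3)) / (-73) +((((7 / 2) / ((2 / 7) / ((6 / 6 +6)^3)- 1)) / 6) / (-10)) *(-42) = -1272591842147 / 518992367040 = -2.45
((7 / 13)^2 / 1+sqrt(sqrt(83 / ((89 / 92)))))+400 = 403.33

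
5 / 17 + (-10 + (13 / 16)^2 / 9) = -377287 / 39168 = -9.63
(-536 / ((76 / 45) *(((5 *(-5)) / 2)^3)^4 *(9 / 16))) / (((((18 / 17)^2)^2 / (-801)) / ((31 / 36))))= 31619291981824 / 1486051082611083984375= 0.00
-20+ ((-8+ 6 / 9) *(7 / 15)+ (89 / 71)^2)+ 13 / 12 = -18844081 / 907380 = -20.77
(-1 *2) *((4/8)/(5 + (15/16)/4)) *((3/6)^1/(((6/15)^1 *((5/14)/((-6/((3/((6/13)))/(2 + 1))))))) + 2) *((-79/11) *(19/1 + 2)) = -2123520/9581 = -221.64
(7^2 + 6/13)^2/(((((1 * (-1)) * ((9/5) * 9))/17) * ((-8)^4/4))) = -35143165/14017536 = -2.51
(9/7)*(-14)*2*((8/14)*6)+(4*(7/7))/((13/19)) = -117.58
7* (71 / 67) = 497 / 67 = 7.42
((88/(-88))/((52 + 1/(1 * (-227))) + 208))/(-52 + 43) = 227/531171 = 0.00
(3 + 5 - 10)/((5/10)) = -4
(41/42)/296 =41/12432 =0.00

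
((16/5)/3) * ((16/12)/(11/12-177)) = -0.01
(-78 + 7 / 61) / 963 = -4751 / 58743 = -0.08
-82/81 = -1.01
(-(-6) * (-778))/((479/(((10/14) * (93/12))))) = -180885/3353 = -53.95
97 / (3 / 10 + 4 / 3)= 2910 / 49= 59.39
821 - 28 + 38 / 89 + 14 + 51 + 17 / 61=4661913 / 5429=858.71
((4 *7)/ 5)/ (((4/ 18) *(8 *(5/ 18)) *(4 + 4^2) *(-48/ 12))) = -567/ 4000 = -0.14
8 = 8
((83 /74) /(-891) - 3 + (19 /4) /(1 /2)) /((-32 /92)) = -1231903 /65934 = -18.68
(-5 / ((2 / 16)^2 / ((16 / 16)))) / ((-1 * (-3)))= -320 / 3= -106.67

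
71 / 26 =2.73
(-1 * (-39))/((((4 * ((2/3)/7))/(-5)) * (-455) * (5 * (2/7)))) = 63/80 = 0.79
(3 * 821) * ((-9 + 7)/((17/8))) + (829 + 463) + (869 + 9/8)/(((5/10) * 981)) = -68331919/66708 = -1024.34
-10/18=-5/9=-0.56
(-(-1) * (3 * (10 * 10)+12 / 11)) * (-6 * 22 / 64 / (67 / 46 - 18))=28566 / 761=37.54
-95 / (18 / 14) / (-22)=665 / 198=3.36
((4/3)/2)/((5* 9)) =0.01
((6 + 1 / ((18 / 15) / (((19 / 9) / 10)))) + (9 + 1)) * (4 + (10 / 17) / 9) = 543317 / 8262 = 65.76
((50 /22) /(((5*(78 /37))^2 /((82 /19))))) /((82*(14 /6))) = 1369 /2966964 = 0.00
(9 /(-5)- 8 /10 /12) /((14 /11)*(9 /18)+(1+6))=-11 /45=-0.24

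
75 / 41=1.83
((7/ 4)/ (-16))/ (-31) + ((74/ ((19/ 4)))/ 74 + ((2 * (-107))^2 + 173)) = 1732855493/ 37696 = 45969.21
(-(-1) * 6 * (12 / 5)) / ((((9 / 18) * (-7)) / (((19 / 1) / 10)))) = -1368 / 175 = -7.82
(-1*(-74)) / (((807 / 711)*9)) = 5846 / 807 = 7.24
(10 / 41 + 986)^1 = 40436 / 41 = 986.24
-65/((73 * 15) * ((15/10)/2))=-52/657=-0.08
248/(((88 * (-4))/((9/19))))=-279/836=-0.33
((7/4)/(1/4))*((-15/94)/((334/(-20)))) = 525/7849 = 0.07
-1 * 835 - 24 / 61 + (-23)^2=-306.39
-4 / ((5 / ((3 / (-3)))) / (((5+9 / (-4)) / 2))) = 11 / 10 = 1.10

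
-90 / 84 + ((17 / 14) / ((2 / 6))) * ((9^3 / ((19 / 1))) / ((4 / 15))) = 556545 / 1064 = 523.07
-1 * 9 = -9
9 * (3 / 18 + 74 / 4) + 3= 171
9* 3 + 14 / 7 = 29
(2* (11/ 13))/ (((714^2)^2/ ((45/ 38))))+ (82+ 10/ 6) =596760072011431/ 7132590502128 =83.67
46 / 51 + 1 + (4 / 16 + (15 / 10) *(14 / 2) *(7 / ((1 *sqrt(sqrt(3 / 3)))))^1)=15433 / 204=75.65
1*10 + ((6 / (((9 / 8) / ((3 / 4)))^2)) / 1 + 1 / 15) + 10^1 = 22.73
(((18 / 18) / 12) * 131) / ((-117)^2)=131 / 164268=0.00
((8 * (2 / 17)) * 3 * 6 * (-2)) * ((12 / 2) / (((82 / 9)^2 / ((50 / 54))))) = -64800 / 28577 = -2.27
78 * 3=234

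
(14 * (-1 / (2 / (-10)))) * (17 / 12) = 595 / 6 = 99.17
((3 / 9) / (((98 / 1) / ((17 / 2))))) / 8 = 17 / 4704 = 0.00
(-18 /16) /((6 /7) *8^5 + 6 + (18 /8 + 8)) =-63 /1573774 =-0.00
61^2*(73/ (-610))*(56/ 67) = -124684/ 335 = -372.19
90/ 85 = 1.06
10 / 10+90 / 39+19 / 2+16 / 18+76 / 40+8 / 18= 3128 / 195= 16.04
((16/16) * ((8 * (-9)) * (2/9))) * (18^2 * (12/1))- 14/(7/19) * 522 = -82044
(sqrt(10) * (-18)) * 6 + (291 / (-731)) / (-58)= -341.52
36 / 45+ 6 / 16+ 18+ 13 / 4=897 / 40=22.42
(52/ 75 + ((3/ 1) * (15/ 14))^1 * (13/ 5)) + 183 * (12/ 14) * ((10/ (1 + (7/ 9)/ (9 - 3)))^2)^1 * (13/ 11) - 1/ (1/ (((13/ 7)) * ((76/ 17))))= 174006678521/ 11977350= 14527.98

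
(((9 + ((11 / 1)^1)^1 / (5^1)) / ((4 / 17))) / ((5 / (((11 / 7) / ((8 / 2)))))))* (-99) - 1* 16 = -19313 / 50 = -386.26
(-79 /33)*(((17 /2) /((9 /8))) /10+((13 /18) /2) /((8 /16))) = -10507 /2970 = -3.54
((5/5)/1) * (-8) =-8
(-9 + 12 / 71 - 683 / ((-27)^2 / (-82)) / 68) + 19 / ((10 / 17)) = 108222812 / 4399515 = 24.60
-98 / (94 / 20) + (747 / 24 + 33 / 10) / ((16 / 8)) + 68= 241999 / 3760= 64.36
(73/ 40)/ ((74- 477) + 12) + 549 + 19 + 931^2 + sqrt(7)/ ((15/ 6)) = 2 * sqrt(7)/ 5 + 13565025487/ 15640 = 867330.05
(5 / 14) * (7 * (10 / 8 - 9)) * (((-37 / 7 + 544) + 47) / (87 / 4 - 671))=317750 / 18179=17.48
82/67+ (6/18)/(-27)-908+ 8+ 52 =-846.79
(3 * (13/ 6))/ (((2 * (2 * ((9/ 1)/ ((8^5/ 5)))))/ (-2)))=-106496/ 45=-2366.58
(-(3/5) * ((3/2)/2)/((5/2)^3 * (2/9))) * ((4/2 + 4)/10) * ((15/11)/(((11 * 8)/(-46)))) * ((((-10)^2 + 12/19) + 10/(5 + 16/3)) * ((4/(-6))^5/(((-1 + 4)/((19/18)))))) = -5505464/21099375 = -0.26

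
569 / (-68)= -569 / 68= -8.37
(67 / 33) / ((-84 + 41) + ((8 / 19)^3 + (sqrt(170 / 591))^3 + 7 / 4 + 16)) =-87364130172101253324 / 1083257148862442938901 - 1689007346627680*sqrt(100470) / 1083257148862442938901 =-0.08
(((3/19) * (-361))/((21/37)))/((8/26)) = -9139/28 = -326.39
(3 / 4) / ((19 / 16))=12 / 19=0.63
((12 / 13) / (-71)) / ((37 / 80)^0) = -0.01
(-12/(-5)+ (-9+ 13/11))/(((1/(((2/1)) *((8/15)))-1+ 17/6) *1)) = -1.96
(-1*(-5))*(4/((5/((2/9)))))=8/9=0.89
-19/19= -1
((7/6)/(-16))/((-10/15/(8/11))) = 7/88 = 0.08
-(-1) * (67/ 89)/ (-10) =-67/ 890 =-0.08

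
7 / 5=1.40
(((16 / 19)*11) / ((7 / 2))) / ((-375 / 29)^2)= 296032 / 18703125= 0.02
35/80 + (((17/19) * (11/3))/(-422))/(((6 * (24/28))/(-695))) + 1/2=3443155/1731888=1.99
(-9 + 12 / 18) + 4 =-13 / 3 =-4.33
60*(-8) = -480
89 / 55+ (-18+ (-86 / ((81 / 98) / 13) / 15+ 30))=-1023197 / 13365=-76.56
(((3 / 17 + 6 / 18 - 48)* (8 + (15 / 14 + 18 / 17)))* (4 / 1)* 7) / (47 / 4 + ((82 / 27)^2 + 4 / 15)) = -56759376240 / 89498387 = -634.19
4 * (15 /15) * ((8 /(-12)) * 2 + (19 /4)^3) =20321 /48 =423.35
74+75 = 149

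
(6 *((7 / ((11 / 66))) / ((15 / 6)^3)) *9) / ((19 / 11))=199584 / 2375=84.04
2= 2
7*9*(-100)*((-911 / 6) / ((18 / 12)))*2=1275400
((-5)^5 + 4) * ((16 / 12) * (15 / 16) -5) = 46815 / 4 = 11703.75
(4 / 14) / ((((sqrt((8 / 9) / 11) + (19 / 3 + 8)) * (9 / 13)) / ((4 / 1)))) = 49192 / 426951 - 208 * sqrt(22) / 426951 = 0.11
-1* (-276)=276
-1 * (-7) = 7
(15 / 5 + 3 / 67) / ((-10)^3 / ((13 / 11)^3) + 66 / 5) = -1120470 / 218084933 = -0.01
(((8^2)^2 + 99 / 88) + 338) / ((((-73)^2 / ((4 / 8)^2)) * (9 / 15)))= 59135 / 170528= 0.35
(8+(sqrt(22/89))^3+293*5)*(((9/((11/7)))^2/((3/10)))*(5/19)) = 42386.72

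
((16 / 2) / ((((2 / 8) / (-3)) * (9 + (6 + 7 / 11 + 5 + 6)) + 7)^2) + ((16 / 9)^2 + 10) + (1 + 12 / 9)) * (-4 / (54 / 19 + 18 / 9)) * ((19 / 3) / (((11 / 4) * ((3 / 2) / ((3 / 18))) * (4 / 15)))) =-922323966635 / 73435620357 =-12.56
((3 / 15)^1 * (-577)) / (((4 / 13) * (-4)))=93.76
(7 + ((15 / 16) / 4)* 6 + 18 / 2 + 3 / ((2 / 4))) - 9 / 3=653 / 32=20.41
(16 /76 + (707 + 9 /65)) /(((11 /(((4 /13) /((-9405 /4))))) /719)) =-101511296 /16777475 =-6.05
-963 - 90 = -1053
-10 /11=-0.91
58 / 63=0.92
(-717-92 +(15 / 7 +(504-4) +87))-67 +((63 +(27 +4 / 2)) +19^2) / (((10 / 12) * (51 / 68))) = 15328 / 35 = 437.94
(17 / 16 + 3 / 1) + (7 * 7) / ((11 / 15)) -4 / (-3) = 38129 / 528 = 72.21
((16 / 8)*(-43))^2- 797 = 6599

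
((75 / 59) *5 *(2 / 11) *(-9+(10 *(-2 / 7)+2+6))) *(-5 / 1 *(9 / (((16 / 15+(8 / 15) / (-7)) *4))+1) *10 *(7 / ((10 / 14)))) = 482304375 / 67496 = 7145.67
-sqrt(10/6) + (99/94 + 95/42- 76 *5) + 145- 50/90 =-687664/2961- sqrt(15)/3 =-233.53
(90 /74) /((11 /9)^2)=3645 /4477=0.81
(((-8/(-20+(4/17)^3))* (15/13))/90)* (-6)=-9826/319137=-0.03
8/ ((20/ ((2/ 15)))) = 4/ 75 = 0.05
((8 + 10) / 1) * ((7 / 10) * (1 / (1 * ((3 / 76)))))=1596 / 5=319.20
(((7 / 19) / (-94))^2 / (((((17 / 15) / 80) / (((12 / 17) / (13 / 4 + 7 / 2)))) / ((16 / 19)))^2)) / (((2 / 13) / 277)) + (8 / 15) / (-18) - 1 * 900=-2917966898471202976 / 3245933167969815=-898.96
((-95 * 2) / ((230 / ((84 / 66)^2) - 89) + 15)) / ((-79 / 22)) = 409640 / 526377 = 0.78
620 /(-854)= -0.73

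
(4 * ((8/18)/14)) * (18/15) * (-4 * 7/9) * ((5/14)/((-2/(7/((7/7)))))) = 16/27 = 0.59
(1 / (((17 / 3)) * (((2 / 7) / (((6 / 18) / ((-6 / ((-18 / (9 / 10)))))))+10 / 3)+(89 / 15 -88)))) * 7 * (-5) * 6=0.47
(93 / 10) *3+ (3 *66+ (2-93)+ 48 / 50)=6793 / 50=135.86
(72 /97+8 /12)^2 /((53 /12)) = 672400 /1496031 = 0.45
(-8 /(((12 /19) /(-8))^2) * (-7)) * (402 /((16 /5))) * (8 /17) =27089440 /51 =531165.49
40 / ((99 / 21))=280 / 33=8.48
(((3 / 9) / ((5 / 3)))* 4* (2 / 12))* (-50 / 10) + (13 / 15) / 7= -19 / 35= -0.54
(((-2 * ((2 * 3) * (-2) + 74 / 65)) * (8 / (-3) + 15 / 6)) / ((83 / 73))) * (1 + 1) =-103076 / 16185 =-6.37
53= 53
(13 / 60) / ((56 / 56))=13 / 60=0.22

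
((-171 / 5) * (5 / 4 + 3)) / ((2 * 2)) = -2907 / 80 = -36.34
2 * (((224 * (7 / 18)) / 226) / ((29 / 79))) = 61936 / 29493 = 2.10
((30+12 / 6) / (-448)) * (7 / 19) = -1 / 38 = -0.03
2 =2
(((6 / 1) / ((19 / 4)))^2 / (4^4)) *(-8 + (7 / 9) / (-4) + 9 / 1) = 29 / 5776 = 0.01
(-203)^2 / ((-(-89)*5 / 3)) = 123627 / 445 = 277.81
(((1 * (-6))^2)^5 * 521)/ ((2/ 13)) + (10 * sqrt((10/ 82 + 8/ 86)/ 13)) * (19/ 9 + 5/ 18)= 5 * sqrt(8686301)/ 4797 + 204768705024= 204768705027.07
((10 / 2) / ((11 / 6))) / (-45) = -2 / 33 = -0.06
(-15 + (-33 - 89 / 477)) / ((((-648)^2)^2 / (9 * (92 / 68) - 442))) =167951395 / 1429773764972544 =0.00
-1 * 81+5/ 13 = -1048/ 13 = -80.62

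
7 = 7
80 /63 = 1.27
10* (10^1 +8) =180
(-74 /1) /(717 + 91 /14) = -148 /1447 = -0.10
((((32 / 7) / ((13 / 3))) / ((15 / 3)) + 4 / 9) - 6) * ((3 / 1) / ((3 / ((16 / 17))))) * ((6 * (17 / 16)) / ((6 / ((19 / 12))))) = -207917 / 24570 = -8.46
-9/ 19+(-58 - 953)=-1011.47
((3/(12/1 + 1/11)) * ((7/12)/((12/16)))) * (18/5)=66/95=0.69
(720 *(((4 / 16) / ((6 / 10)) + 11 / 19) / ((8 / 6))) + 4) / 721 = 10291 / 13699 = 0.75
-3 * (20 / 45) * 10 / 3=-40 / 9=-4.44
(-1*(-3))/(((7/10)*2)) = 15/7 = 2.14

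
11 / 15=0.73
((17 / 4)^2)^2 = 83521 / 256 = 326.25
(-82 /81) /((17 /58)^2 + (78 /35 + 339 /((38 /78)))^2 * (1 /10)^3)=-30496720450000 /14682487969502019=-0.00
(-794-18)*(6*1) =-4872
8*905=7240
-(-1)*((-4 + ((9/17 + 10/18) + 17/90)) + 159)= 239099/1530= 156.27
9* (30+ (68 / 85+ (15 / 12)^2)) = 23301 / 80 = 291.26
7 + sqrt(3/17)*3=3*sqrt(51)/17 + 7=8.26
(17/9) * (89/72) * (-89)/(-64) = 134657/41472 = 3.25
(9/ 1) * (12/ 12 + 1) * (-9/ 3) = -54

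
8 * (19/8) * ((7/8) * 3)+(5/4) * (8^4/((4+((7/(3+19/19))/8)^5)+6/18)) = 4297235560923/3490064296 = 1231.28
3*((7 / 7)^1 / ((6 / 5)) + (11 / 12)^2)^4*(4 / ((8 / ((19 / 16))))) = 64094648659 / 4586471424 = 13.97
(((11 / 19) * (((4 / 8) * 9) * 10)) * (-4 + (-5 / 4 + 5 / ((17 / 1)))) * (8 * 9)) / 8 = -1501335 / 1292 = -1162.02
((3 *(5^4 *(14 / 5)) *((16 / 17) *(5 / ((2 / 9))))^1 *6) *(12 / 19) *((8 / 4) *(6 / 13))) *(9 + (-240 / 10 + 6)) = -14696640000 / 4199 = -3500033.34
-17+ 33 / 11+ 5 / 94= -1311 / 94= -13.95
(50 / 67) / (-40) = -5 / 268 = -0.02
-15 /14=-1.07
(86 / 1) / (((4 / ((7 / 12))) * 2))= 301 / 48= 6.27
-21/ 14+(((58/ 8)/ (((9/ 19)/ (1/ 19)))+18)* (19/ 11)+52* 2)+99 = 92657/ 396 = 233.98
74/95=0.78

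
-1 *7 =-7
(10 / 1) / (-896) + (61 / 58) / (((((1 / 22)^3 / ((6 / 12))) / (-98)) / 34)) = -242393457297 / 12992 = -18657131.87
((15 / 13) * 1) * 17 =255 / 13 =19.62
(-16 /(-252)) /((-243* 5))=-4 /76545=-0.00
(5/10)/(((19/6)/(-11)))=-33/19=-1.74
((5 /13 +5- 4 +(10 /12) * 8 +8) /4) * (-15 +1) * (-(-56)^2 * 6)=13741952 /13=1057073.23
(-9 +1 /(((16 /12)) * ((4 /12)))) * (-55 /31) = 1485 /124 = 11.98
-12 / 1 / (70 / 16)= -2.74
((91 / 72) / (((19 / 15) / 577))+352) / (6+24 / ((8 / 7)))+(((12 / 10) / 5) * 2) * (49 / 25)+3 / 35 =1906123817 / 53865000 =35.39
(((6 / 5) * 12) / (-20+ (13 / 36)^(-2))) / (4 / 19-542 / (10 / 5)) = 19266 / 4467575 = 0.00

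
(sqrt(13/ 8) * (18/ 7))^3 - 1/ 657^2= -1/ 431649+ 9477 * sqrt(26)/ 1372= 35.22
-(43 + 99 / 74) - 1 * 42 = -6389 / 74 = -86.34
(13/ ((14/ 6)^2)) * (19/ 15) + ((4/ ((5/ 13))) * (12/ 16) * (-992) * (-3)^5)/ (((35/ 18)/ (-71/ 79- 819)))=-76725619453353/ 96775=-792824794.14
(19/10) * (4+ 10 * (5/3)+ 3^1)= 1349/30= 44.97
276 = 276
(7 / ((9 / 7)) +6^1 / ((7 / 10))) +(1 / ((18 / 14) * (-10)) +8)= 4607 / 210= 21.94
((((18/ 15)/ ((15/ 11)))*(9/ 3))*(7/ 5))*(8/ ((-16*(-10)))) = 231/ 1250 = 0.18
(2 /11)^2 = 4 /121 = 0.03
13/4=3.25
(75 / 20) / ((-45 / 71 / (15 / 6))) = -355 / 24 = -14.79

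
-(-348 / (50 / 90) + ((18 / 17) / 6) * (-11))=53409 / 85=628.34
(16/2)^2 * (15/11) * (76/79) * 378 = 27578880/869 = 31736.34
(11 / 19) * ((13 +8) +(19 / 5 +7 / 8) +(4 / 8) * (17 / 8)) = 15.48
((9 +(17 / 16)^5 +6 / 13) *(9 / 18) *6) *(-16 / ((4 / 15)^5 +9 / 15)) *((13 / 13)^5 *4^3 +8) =-3022837002590625 / 48631291904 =-62158.27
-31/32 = -0.97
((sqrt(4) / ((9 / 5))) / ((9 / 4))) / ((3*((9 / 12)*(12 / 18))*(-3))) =-80 / 729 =-0.11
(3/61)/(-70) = -3/4270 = -0.00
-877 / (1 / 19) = -16663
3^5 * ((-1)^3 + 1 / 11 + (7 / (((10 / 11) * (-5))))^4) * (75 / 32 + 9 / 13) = 99494818762959 / 28600000000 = 3478.84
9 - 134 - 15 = -140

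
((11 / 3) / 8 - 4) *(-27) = 765 / 8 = 95.62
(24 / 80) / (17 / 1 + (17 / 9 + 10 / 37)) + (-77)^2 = 378271199 / 63800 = 5929.02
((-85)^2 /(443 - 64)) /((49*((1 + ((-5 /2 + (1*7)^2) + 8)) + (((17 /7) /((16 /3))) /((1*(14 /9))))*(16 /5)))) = 36125 /5240433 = 0.01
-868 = -868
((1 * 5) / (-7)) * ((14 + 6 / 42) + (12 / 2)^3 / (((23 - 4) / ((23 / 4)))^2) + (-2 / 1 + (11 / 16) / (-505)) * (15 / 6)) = -20.66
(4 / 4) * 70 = 70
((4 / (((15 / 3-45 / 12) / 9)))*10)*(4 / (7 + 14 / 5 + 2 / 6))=2160 / 19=113.68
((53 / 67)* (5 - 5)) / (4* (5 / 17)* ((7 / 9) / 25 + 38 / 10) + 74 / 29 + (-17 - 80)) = 0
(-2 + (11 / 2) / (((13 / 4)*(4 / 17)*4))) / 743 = -21 / 77272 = -0.00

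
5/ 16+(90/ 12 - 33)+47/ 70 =-13729/ 560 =-24.52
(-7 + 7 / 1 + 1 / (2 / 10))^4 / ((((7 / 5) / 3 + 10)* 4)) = 9375 / 628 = 14.93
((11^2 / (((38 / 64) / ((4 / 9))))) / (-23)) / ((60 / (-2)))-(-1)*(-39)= -2293061 / 58995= -38.87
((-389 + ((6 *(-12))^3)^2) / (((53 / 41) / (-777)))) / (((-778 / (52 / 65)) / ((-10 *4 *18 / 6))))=-213030158390234640 / 20617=-10332742804008.08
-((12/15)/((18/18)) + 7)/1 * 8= -312/5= -62.40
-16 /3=-5.33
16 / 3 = 5.33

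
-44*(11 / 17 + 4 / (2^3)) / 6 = -143 / 17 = -8.41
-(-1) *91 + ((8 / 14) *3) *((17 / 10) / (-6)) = 3168 / 35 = 90.51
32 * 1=32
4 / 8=1 / 2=0.50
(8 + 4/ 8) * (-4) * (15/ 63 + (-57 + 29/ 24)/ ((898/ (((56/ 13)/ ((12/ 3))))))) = -219521/ 37716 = -5.82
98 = 98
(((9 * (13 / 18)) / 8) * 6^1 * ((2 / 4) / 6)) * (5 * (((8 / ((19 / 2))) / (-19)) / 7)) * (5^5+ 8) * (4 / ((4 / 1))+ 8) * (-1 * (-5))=-9164025 / 5054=-1813.22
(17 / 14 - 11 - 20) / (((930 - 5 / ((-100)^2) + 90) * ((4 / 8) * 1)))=-834000 / 14279993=-0.06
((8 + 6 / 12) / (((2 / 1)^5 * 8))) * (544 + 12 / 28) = 64787 / 3584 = 18.08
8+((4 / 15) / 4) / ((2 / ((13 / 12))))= 2893 / 360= 8.04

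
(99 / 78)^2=1089 / 676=1.61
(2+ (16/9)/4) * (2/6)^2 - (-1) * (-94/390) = 161/5265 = 0.03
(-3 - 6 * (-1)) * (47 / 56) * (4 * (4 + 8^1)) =846 / 7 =120.86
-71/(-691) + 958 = 662049/691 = 958.10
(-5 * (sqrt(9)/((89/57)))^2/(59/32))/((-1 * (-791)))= -4678560/369665149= -0.01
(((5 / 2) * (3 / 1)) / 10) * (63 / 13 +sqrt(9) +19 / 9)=1165 / 156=7.47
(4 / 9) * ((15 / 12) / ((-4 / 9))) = -5 / 4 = -1.25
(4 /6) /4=1 /6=0.17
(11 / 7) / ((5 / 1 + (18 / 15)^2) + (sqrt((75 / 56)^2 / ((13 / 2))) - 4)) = 4440800 / 6575749 - 187500 * sqrt(26) / 6575749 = 0.53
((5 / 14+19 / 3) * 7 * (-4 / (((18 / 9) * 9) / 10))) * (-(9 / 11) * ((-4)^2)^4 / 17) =184156160 / 561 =328264.10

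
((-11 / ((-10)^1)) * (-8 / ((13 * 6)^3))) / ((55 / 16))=-8 / 1482975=-0.00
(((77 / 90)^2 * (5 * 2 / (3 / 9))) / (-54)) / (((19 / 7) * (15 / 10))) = -41503 / 415530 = -0.10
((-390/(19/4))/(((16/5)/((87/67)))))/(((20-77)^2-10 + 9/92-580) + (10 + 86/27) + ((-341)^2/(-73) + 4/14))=-53835204150/1744597612981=-0.03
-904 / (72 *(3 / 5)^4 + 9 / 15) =-565000 / 6207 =-91.03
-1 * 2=-2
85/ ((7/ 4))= 340/ 7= 48.57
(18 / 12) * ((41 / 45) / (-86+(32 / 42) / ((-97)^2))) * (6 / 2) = -8101149 / 169926380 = -0.05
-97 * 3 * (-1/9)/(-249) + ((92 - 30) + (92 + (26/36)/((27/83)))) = 6296371/40338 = 156.09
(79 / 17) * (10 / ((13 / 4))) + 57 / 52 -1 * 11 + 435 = 388425 / 884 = 439.39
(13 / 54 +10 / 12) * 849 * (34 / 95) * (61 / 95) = 209.56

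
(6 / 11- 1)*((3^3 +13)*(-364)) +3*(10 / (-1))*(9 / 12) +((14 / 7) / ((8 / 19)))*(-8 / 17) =2465949 / 374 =6593.45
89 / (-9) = -89 / 9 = -9.89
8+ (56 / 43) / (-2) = 316 / 43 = 7.35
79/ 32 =2.47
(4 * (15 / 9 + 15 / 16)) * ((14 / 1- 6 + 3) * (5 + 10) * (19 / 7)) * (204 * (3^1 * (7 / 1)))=19985625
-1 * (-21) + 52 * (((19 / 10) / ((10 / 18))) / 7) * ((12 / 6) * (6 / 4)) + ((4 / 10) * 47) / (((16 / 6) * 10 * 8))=1089819 / 11200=97.31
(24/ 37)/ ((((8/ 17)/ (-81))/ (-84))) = 347004/ 37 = 9378.49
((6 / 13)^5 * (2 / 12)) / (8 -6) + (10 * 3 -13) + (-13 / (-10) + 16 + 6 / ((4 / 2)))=138498769 / 3712930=37.30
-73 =-73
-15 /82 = -0.18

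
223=223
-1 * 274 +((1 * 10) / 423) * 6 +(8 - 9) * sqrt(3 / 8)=-38614 / 141 - sqrt(6) / 4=-274.47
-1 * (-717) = 717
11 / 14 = 0.79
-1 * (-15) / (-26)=-15 / 26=-0.58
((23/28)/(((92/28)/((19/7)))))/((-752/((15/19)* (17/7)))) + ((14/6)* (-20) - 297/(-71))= -1333804523/31394496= -42.49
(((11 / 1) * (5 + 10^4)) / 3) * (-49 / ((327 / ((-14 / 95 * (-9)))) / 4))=-60398184 / 2071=-29163.78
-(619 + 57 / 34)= -21103 / 34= -620.68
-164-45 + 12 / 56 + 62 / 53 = -154051 / 742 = -207.62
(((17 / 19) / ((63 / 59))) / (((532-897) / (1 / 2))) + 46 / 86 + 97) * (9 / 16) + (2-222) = -165.14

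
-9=-9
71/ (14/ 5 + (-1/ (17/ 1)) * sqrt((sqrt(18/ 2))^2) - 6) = -6035/ 287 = -21.03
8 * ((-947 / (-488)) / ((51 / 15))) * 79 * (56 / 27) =20947640 / 27999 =748.16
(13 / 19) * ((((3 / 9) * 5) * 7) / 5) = 91 / 57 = 1.60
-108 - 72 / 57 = -2076 / 19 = -109.26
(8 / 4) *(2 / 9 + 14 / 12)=25 / 9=2.78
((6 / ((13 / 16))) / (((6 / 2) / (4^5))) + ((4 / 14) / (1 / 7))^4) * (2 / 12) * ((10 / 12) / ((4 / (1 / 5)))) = 229 / 13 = 17.62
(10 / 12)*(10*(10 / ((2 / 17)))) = 708.33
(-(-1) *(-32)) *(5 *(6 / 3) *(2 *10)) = -6400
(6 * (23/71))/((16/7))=0.85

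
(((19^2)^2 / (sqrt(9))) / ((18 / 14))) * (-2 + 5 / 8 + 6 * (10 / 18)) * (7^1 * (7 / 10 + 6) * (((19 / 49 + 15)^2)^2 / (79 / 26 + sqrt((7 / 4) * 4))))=17027579025475588225006 / 71900598105 - 5604013350156522706964 * sqrt(7) / 71900598105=30608276079.45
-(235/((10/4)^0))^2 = -55225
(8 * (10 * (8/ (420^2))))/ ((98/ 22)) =88/ 108045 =0.00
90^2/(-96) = -84.38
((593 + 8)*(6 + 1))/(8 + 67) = 56.09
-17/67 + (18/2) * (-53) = -31976/67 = -477.25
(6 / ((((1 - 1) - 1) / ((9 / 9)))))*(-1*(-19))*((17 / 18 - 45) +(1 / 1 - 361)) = 46062.33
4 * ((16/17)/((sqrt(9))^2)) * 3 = 64/51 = 1.25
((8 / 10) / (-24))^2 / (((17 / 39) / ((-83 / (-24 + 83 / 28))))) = 7553 / 750975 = 0.01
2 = 2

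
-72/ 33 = -24/ 11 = -2.18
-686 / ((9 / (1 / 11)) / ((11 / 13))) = -686 / 117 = -5.86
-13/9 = -1.44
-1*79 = -79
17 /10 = 1.70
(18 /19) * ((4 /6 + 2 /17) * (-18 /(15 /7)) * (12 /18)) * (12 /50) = -8064 /8075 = -1.00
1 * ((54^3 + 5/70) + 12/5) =11022653/70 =157466.47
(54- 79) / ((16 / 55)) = -1375 / 16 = -85.94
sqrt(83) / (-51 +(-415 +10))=-sqrt(83) / 456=-0.02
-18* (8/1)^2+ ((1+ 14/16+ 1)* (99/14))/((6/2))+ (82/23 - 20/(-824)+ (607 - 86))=-164671505/265328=-620.63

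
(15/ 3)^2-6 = 19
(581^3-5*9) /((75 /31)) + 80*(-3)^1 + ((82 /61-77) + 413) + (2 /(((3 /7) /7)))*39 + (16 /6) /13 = 4821370725268 /59475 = 81065501.90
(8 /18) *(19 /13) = 76 /117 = 0.65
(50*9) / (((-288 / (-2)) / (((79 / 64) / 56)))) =1975 / 28672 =0.07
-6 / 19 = -0.32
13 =13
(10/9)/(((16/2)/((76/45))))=19/81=0.23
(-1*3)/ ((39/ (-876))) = 876/ 13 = 67.38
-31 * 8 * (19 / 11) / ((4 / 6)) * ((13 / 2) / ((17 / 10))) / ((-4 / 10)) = 1148550 / 187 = 6141.98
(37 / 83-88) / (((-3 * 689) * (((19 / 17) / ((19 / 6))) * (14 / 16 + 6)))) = 38012 / 2177505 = 0.02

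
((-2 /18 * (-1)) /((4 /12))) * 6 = 2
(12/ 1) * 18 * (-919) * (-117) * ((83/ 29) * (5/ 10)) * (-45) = -43372627740/ 29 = -1495607853.10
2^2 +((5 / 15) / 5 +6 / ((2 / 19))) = 916 / 15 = 61.07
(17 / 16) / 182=17 / 2912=0.01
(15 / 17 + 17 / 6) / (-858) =-379 / 87516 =-0.00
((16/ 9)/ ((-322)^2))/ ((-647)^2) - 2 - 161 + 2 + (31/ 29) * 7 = -434768407504336/ 2832049375029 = -153.52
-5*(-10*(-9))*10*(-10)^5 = 450000000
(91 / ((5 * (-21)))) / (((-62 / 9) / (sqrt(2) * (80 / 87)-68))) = -1326 / 155+104 * sqrt(2) / 899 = -8.39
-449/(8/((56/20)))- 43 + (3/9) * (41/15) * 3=-2369/12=-197.42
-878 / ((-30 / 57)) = 8341 / 5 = 1668.20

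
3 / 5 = 0.60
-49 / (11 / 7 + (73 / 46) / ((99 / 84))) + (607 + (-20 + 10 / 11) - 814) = -41419668 / 170533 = -242.88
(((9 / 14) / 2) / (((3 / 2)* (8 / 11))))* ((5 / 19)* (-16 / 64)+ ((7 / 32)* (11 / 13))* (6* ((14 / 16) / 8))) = 464739 / 28327936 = 0.02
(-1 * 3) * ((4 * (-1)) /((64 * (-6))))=-0.03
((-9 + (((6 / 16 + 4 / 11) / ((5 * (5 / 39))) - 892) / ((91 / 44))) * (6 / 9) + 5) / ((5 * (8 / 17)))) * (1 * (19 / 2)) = -128370859 / 109200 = -1175.56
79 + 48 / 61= 4867 / 61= 79.79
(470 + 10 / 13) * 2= 12240 / 13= 941.54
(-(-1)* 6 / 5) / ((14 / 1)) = 3 / 35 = 0.09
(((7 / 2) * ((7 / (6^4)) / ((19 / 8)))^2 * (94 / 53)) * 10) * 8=322420 / 125531613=0.00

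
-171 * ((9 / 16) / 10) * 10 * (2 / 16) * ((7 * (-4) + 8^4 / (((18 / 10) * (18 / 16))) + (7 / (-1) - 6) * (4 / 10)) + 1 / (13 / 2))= -23922.67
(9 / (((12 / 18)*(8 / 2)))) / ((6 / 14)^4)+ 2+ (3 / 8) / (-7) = 8567 / 84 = 101.99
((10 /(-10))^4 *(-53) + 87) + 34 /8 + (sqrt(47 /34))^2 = 39.63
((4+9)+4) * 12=204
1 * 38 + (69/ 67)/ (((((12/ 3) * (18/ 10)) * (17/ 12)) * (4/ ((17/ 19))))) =193611/ 5092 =38.02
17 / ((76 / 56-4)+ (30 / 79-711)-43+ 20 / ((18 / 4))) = -169218 / 7483603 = -0.02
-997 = -997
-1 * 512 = -512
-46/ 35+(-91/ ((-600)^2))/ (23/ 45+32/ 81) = -27016933/ 20552000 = -1.31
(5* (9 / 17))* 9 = 23.82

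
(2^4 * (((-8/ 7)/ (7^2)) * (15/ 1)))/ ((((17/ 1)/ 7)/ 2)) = -3840/ 833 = -4.61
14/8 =7/4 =1.75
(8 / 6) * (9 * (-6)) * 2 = -144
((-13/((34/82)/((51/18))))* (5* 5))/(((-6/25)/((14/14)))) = 333125/36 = 9253.47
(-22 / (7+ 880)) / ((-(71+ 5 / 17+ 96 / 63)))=3927 / 11529226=0.00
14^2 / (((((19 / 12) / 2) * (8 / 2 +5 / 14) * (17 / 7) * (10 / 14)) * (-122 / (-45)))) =14521248 / 1201883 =12.08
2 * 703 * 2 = 2812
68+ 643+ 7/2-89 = 1251/2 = 625.50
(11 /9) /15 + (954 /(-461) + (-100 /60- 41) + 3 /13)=-35941322 /809055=-44.42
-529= -529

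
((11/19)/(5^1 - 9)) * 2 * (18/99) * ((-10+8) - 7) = 9/19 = 0.47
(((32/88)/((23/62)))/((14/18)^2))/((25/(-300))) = -241056/12397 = -19.44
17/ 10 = 1.70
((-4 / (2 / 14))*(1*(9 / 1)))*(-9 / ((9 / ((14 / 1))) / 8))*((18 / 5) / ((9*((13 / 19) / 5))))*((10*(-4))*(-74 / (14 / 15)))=261645784.62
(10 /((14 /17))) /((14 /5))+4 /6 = 1471 /294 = 5.00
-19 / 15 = -1.27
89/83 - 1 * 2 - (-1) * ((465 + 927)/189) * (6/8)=4.60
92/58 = 46/29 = 1.59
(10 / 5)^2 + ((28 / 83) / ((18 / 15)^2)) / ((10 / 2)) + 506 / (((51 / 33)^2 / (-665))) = -30413447983 / 215883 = -140879.31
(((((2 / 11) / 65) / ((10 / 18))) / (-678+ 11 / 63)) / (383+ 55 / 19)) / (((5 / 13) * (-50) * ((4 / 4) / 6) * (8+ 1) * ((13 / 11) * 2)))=1197 / 4239874112500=0.00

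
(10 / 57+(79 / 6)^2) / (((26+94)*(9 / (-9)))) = -118699 / 82080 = -1.45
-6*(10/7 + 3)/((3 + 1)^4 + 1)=-186/1799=-0.10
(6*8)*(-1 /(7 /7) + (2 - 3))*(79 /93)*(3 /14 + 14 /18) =-158000 /1953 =-80.90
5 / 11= 0.45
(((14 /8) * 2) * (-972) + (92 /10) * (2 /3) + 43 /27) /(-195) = 458227 /26325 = 17.41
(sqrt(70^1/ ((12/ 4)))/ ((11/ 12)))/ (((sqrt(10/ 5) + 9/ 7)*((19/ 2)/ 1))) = 0.21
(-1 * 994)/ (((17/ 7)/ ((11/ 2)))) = -38269/ 17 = -2251.12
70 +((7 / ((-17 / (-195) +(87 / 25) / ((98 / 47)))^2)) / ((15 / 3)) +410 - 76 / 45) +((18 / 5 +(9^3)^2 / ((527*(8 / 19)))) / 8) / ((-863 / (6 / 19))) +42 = 520.66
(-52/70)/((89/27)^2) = -0.07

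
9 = 9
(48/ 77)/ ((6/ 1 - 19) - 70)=-48/ 6391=-0.01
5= 5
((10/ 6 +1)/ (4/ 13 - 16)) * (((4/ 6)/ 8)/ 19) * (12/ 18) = -13/ 26163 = -0.00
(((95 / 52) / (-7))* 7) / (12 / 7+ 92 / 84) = -1995 / 3068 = -0.65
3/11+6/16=57/88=0.65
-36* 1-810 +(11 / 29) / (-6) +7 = -145997 / 174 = -839.06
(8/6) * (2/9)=8/27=0.30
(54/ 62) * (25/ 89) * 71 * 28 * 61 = 81855900/ 2759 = 29668.68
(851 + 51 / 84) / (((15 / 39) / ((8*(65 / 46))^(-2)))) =2522801 / 145600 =17.33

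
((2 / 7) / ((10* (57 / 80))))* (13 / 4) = 52 / 399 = 0.13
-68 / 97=-0.70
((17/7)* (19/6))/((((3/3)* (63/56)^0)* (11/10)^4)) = 1615000/307461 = 5.25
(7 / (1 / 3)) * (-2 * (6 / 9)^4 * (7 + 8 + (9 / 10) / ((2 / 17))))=-8456 / 45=-187.91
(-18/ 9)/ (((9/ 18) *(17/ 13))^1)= -52/ 17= -3.06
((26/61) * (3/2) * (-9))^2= 123201/3721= 33.11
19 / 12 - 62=-60.42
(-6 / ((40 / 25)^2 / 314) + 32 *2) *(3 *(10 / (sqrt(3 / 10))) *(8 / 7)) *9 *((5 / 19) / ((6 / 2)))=-806325 *sqrt(30) / 133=-33206.19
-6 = -6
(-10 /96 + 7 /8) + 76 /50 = 2749 /1200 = 2.29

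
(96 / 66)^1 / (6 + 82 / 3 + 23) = 48 / 1859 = 0.03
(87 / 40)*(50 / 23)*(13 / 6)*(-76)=-35815 / 46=-778.59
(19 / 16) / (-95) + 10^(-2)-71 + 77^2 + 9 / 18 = 2343399 / 400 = 5858.50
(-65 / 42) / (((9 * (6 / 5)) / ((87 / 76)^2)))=-273325 / 1455552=-0.19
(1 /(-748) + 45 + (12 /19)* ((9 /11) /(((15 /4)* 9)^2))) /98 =431681027 /940123800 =0.46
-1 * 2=-2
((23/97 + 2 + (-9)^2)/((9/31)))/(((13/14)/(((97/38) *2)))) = 3504116/2223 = 1576.30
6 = 6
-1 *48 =-48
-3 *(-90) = 270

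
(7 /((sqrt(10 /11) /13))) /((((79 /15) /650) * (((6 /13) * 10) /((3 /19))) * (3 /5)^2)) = 1922375 * sqrt(110) /18012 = 1119.37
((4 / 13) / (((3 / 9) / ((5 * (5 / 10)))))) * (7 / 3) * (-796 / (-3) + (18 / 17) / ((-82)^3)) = 130569455135 / 91389246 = 1428.72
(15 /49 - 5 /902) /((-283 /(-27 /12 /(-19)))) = -0.00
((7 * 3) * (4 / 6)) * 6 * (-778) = -65352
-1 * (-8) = 8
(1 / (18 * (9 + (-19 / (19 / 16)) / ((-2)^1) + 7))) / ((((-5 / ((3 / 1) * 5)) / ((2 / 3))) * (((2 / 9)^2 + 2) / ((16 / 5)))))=-0.01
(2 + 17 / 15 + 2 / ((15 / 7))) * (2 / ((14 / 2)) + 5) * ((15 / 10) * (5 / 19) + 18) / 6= 525881 / 7980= 65.90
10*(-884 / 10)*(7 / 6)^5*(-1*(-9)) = -3714347 / 216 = -17196.05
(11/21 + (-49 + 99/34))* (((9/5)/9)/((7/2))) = -32533/12495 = -2.60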